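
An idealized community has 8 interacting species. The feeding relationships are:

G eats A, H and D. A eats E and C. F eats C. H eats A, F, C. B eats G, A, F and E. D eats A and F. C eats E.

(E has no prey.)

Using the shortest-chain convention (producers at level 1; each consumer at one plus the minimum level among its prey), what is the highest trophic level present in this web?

3

Producers (level 1): E.
Following each consumer down to its lowest-level prey: E → C → H (levels 1 through 3).
All prey of H (C 2, A 2, F 3) are at level 2 or above, so H is at level 1 + 2 = 3.
Every consumer has at least one prey at level 2 or below, so none exceeds level 3.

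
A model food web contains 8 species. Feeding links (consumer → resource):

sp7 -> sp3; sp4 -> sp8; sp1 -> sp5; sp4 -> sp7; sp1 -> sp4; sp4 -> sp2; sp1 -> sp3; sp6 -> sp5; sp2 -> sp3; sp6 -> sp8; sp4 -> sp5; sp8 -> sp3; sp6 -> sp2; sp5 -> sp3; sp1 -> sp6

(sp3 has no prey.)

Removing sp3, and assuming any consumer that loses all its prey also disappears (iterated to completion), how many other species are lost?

7

Remove sp3.
Round 1: sp2 (all prey gone), sp8 (all prey gone), sp5 (all prey gone), sp7 (all prey gone) → extinct.
Round 2: sp4 (all prey gone), sp6 (all prey gone) → extinct.
Round 3: sp1 (all prey gone) → extinct.
No further losses. Total secondary extinctions: 7.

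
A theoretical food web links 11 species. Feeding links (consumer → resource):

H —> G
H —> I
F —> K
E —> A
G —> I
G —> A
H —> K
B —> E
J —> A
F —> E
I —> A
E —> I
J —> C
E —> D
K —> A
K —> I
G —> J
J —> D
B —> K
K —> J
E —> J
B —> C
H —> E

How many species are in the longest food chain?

4 species

One longest chain: A → I → E → B.
It has 4 species and 3 links.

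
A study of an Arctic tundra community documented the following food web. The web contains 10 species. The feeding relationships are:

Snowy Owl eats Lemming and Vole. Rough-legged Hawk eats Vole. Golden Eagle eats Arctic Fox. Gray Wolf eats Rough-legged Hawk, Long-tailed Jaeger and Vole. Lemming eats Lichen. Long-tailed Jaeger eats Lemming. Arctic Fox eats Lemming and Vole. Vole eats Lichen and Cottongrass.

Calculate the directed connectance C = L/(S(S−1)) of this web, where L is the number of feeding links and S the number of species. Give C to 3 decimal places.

The web has S = 10 species and L = 13 feeding links.
C = L / (S(S−1)) = 13 / 90 = 0.1444 ≈ 0.144.

C = 0.144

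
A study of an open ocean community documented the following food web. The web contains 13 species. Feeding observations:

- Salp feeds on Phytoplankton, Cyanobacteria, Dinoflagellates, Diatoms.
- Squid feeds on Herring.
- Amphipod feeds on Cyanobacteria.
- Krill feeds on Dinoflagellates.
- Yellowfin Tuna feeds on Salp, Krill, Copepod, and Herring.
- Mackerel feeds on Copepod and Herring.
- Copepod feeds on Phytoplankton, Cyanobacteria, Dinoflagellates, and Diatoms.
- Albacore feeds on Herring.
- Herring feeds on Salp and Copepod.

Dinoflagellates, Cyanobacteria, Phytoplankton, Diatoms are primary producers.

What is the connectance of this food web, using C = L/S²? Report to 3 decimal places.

C = 0.118

The web has S = 13 species and L = 20 feeding links.
C = L / S² = 20 / 169 = 0.1183 ≈ 0.118.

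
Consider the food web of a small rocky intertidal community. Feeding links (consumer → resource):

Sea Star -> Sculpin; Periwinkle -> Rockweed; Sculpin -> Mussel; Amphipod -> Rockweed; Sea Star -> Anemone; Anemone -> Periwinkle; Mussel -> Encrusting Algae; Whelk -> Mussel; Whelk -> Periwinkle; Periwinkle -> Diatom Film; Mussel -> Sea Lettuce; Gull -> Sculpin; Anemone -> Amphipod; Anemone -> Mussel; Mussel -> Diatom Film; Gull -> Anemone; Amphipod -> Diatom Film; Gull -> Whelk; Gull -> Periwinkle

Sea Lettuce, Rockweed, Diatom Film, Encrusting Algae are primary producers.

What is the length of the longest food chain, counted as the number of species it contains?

One longest chain: Sea Lettuce → Mussel → Sculpin → Sea Star.
It has 4 species and 3 links.

4 species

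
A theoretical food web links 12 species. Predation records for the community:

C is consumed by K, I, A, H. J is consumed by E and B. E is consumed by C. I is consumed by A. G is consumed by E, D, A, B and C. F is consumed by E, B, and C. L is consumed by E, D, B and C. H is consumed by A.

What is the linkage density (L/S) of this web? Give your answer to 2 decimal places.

L/S = 1.75

There are L = 21 links among S = 12 species.
L/S = 21/12 = 1.7500 ≈ 1.75.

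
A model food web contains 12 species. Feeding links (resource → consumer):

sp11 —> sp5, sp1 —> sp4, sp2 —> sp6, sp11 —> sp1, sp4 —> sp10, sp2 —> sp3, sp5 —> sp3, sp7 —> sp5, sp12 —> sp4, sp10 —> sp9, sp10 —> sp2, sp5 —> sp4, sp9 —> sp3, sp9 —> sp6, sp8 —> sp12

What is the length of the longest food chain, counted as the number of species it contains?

One longest chain: sp7 → sp5 → sp4 → sp10 → sp9 → sp6.
It has 6 species and 5 links.

6 species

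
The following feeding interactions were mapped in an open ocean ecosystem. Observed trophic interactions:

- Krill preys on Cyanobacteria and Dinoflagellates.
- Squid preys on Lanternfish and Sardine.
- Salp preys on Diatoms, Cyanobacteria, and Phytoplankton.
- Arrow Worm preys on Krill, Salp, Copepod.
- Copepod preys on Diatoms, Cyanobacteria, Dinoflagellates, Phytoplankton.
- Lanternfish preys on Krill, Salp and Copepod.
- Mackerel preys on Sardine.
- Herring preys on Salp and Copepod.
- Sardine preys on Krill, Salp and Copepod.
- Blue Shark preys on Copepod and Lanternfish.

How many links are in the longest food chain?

One longest chain: Phytoplankton → Salp → Lanternfish → Blue Shark.
It has 4 species and 3 links.

3 links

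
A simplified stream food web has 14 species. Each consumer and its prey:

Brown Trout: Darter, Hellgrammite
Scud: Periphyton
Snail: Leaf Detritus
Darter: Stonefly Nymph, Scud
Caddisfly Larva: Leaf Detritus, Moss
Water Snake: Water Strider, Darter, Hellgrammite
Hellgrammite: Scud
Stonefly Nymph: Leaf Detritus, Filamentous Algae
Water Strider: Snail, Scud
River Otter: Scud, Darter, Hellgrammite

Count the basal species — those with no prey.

4

Basal species (no prey listed): Leaf Detritus, Moss, Filamentous Algae, Periphyton.
Count: 4.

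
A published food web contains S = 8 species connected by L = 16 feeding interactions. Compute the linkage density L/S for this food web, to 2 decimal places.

L/S = 2.00

There are L = 16 links among S = 8 species.
L/S = 16/8 = 2.0000 ≈ 2.00.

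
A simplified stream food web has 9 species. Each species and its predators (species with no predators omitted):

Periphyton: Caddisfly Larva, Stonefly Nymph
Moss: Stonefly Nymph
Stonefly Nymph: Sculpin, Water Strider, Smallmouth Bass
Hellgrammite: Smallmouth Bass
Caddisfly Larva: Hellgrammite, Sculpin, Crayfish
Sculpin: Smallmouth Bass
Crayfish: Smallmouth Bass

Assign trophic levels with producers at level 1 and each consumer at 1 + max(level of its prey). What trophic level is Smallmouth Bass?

Trophic level 4

Periphyton is a producer → level 1.
Caddisfly Larva eats Periphyton → level 2.
Hellgrammite eats Caddisfly Larva → level 3.
Smallmouth Bass eats Hellgrammite (level 3); other prey at levels: Stonefly Nymph 2, Sculpin 3, Crayfish 3 → level 4.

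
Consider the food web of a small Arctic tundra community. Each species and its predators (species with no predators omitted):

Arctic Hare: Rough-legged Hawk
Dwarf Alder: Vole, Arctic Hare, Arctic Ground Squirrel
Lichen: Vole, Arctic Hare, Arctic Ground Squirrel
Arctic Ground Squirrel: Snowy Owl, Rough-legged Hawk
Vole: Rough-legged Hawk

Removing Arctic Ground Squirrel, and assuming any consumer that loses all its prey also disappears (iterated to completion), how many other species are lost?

1

Remove Arctic Ground Squirrel.
Round 1: Snowy Owl (all prey gone) → extinct.
No further losses. Total secondary extinctions: 1.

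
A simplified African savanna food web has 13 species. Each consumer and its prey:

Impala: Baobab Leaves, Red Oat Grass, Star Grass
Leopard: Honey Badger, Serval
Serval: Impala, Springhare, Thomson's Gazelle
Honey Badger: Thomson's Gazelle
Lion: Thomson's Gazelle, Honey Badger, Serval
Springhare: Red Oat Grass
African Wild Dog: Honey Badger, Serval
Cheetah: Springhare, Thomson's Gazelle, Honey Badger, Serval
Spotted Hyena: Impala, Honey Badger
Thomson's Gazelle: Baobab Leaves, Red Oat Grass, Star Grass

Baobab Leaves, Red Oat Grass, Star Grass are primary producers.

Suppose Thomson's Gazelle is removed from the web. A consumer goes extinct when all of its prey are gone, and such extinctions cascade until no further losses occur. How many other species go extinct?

1

Remove Thomson's Gazelle.
Round 1: Honey Badger (all prey gone) → extinct.
No further losses. Total secondary extinctions: 1.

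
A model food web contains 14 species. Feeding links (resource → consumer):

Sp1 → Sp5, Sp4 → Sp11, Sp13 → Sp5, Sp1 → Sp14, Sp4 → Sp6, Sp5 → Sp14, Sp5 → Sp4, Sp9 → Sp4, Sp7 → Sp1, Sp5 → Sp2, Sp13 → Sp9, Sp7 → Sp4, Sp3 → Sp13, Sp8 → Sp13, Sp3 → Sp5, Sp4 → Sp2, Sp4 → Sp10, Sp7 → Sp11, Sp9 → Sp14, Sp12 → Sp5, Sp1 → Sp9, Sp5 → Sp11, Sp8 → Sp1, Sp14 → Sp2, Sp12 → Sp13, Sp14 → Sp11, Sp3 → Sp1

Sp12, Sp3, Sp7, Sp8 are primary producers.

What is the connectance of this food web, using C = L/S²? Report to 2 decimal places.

C = 0.14

The web has S = 14 species and L = 27 feeding links.
C = L / S² = 27 / 196 = 0.1378 ≈ 0.14.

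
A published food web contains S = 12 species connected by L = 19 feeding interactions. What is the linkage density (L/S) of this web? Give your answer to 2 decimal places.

There are L = 19 links among S = 12 species.
L/S = 19/12 = 1.5833 ≈ 1.58.

L/S = 1.58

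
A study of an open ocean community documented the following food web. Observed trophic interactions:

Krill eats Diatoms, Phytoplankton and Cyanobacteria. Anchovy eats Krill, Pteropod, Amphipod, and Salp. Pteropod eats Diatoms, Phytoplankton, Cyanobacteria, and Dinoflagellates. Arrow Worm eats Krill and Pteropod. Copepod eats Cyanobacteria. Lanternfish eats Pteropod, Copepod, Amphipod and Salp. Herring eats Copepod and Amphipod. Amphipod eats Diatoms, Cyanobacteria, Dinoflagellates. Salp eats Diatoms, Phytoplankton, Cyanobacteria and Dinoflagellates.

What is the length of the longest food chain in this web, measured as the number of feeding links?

One longest chain: Cyanobacteria → Copepod → Herring.
It has 3 species and 2 links.

2 links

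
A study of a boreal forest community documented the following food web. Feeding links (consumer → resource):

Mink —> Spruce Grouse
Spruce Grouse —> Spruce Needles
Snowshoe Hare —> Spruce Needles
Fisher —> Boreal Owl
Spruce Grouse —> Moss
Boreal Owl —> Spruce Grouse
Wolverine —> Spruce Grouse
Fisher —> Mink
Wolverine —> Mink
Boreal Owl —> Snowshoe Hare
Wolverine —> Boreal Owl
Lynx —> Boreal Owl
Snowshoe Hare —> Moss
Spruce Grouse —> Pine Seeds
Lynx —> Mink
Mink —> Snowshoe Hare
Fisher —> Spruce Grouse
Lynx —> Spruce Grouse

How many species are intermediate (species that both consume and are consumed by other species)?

4

Intermediate species (has both prey and predators): Snowshoe Hare, Spruce Grouse, Boreal Owl, Mink.
Count: 4.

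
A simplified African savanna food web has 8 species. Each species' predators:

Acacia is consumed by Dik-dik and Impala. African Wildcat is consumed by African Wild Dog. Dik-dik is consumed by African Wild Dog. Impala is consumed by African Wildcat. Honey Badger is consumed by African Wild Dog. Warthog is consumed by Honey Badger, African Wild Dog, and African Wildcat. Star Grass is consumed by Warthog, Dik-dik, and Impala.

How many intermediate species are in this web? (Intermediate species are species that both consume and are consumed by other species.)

5

Intermediate species (has both prey and predators): Warthog, Dik-dik, Impala, Honey Badger, African Wildcat.
Count: 5.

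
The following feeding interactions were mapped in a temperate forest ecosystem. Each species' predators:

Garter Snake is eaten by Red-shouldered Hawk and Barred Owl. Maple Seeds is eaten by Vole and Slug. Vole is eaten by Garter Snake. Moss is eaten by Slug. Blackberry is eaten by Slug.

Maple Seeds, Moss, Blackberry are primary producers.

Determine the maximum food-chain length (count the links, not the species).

One longest chain: Maple Seeds → Vole → Garter Snake → Barred Owl.
It has 4 species and 3 links.

3 links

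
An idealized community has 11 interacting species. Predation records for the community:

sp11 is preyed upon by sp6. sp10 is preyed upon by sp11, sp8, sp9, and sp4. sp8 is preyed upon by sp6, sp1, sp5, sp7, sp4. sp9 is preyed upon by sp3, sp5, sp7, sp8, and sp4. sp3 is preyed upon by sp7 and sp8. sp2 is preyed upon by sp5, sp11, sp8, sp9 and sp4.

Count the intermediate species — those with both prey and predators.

Intermediate species (has both prey and predators): sp11, sp9, sp3, sp8.
Count: 4.

4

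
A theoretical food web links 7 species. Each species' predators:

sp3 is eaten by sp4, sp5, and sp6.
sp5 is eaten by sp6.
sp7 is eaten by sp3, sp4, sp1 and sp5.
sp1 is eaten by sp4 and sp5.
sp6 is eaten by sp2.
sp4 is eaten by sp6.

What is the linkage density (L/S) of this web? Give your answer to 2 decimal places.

L/S = 1.71

There are L = 12 links among S = 7 species.
L/S = 12/7 = 1.7143 ≈ 1.71.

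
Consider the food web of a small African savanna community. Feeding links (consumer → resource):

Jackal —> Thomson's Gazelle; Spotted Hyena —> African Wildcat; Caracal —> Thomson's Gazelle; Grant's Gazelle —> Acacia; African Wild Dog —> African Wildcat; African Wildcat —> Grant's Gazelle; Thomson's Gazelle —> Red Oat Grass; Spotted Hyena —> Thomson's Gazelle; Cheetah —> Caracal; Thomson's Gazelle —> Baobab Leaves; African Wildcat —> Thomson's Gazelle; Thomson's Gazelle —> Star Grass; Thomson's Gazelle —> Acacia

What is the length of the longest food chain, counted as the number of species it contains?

4 species

One longest chain: Star Grass → Thomson's Gazelle → Caracal → Cheetah.
It has 4 species and 3 links.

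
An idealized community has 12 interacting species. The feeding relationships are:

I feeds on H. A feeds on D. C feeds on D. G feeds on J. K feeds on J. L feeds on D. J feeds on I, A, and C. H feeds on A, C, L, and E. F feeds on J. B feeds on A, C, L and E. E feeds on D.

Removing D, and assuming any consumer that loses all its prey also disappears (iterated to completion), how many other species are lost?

11

Remove D.
Round 1: A (all prey gone), C (all prey gone), E (all prey gone), L (all prey gone) → extinct.
Round 2: B (all prey gone), H (all prey gone) → extinct.
Round 3: I (all prey gone) → extinct.
Round 4: J (all prey gone) → extinct.
Round 5: F (all prey gone), G (all prey gone), K (all prey gone) → extinct.
No further losses. Total secondary extinctions: 11.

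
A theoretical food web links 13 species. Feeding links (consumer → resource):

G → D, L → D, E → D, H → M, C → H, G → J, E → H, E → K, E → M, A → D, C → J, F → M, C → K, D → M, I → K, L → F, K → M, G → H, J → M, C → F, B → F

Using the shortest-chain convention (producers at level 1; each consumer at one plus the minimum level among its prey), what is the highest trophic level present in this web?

Producers (level 1): M.
Following each consumer down to its lowest-level prey: M → K → I (levels 1 through 3).
All prey of I (K 2) are at level 2 or above, so I is at level 1 + 2 = 3.
Every consumer has at least one prey at level 2 or below, so none exceeds level 3.

3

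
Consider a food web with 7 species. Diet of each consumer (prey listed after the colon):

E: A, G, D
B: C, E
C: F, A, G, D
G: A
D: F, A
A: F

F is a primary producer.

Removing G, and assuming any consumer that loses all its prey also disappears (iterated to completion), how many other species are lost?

Remove G.
Every predator of it retains at least one other prey: C still has F, A, D; E still has A, D.
No consumer loses all prey, so no secondary extinctions occur.

0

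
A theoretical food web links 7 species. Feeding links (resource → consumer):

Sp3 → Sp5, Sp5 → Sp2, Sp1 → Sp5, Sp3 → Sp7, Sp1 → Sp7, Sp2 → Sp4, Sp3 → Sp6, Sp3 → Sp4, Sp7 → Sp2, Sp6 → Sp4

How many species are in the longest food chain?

4 species

One longest chain: Sp1 → Sp5 → Sp2 → Sp4.
It has 4 species and 3 links.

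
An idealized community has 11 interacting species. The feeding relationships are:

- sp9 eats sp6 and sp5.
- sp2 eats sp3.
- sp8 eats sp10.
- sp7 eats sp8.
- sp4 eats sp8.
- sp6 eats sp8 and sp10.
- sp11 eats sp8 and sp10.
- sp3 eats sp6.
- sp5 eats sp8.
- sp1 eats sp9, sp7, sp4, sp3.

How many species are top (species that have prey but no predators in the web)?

3

Top species (has prey, but nothing eats it): sp11, sp1, sp2.
Count: 3.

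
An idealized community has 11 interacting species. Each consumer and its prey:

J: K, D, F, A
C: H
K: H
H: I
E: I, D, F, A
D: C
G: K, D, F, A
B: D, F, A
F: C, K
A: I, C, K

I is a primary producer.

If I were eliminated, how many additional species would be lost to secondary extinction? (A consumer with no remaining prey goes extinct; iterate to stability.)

10

Remove I.
Round 1: H (all prey gone) → extinct.
Round 2: C (all prey gone), K (all prey gone) → extinct.
Round 3: D (all prey gone), F (all prey gone), A (all prey gone) → extinct.
Round 4: G (all prey gone), J (all prey gone), E (all prey gone), B (all prey gone) → extinct.
No further losses. Total secondary extinctions: 10.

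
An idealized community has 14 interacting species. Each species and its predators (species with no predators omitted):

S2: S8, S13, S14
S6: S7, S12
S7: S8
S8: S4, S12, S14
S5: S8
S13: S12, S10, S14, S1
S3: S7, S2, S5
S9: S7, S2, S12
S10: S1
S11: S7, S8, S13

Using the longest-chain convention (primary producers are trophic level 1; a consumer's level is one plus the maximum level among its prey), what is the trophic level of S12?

S3 is a producer → level 1.
S2 eats S3 (level 1); other prey at levels: S9 1 → level 2.
S13 eats S2 (level 2); other prey at levels: S11 1 → level 3.
S12 eats S13 (level 3); other prey at levels: S9 1, S6 1, S8 3 → level 4.

Trophic level 4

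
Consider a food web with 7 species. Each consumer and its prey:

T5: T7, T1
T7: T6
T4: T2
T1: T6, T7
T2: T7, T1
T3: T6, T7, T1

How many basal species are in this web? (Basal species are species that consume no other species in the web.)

Basal species (no prey listed): T6.
Count: 1.

1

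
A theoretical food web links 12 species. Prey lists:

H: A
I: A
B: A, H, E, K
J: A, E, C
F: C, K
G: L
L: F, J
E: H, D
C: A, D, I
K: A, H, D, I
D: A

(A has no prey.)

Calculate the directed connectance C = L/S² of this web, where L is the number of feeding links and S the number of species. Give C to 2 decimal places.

C = 0.17

The web has S = 12 species and L = 24 feeding links.
C = L / S² = 24 / 144 = 0.1667 ≈ 0.17.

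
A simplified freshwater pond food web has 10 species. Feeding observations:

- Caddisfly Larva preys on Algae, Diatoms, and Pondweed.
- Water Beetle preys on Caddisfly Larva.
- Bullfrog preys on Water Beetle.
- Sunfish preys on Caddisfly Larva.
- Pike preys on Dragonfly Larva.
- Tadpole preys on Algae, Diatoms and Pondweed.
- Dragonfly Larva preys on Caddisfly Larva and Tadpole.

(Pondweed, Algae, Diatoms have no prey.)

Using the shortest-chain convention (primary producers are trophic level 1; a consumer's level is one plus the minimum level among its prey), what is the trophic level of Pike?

Trophic level 4

Pondweed is a producer → level 1.
Tadpole eats Pondweed → level 2.
Dragonfly Larva eats Tadpole → level 3.
Pike eats Dragonfly Larva → level 4.
No prey of Pike is below level 3, so 4 is the minimum.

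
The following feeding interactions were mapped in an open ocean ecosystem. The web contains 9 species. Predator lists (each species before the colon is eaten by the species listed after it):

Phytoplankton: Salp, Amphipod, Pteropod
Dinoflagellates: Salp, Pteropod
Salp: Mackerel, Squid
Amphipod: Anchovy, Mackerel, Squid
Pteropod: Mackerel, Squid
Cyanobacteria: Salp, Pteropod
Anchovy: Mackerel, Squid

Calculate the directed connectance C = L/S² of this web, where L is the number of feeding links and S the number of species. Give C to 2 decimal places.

The web has S = 9 species and L = 16 feeding links.
C = L / S² = 16 / 81 = 0.1975 ≈ 0.20.

C = 0.20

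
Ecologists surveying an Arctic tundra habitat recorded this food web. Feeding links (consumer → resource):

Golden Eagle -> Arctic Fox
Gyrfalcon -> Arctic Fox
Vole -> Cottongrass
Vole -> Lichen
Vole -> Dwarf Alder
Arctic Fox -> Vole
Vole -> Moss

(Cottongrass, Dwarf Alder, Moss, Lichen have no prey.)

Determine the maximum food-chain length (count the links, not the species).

One longest chain: Cottongrass → Vole → Arctic Fox → Golden Eagle.
It has 4 species and 3 links.

3 links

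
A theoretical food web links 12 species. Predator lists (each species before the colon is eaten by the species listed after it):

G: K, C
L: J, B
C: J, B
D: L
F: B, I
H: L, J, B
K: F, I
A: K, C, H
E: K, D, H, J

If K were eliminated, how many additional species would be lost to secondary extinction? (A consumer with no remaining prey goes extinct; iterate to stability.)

2

Remove K.
Round 1: F (all prey gone) → extinct.
Round 2: I (all prey gone) → extinct.
No further losses. Total secondary extinctions: 2.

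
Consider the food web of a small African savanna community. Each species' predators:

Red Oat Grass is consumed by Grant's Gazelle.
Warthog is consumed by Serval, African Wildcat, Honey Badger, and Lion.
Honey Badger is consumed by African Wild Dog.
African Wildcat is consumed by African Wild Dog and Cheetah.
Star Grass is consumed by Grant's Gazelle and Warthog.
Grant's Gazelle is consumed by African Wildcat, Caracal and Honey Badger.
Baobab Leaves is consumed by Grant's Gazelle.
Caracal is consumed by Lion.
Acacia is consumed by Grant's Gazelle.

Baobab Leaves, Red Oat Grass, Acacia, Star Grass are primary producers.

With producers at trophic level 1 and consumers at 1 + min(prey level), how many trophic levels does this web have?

Producers (level 1): Baobab Leaves, Red Oat Grass, Acacia, Star Grass.
Following each consumer down to its lowest-level prey: Baobab Leaves → Grant's Gazelle → African Wildcat → African Wild Dog (levels 1 through 4).
All prey of African Wild Dog (African Wildcat 3, Honey Badger 3) are at level 3 or above, so African Wild Dog is at level 1 + 3 = 4.
Every consumer has at least one prey at level 3 or below, so none exceeds level 4.

4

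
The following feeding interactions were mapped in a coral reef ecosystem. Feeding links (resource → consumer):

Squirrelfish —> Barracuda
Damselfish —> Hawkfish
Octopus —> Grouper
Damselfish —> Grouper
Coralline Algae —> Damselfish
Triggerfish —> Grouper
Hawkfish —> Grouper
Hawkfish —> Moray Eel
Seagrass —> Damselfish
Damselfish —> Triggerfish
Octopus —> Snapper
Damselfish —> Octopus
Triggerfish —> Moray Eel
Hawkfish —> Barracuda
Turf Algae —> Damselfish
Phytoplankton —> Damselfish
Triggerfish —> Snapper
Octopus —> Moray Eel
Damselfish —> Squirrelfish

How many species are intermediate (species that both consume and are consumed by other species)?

Intermediate species (has both prey and predators): Damselfish, Octopus, Hawkfish, Triggerfish, Squirrelfish.
Count: 5.

5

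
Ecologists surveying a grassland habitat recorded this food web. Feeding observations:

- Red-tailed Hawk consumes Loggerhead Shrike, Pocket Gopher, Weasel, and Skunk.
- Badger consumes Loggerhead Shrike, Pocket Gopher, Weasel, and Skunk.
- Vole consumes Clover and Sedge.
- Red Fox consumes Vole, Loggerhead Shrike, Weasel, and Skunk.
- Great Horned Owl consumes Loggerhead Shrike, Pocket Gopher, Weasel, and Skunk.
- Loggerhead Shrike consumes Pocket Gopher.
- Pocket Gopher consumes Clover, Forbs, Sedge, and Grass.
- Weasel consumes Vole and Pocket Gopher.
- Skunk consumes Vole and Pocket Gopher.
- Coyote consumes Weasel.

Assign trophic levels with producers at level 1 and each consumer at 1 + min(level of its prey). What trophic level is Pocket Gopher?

Trophic level 2

Clover is a producer → level 1.
Pocket Gopher eats Clover → level 2.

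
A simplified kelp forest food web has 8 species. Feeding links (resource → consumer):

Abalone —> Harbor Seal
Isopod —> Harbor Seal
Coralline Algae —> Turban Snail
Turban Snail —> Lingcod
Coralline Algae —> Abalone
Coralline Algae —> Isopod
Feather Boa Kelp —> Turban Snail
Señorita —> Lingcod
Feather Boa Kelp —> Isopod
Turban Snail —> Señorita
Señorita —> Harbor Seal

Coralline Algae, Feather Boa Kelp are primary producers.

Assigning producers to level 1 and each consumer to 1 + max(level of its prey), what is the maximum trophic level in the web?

4

Producers (level 1): Coralline Algae, Feather Boa Kelp.
Coralline Algae → Turban Snail → Señorita → Harbor Seal gives Harbor Seal level 4.
No species has a prey at level 4, so no species reaches level 5.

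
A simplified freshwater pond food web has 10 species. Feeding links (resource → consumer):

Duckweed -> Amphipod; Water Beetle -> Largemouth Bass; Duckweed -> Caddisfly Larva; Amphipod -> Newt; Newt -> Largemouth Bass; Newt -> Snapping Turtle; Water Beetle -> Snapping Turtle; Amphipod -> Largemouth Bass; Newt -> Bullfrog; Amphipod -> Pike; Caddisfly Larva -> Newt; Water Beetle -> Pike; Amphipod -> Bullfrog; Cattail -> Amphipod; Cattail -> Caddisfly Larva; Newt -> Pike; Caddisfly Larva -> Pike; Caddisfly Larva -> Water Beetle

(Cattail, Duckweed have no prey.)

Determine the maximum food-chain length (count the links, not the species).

One longest chain: Cattail → Caddisfly Larva → Newt → Bullfrog.
It has 4 species and 3 links.

3 links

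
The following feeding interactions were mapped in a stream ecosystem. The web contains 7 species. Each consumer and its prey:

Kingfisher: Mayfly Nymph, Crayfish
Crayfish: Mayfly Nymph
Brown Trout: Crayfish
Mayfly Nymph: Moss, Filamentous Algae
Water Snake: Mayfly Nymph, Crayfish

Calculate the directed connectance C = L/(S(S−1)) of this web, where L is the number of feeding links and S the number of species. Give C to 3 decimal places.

The web has S = 7 species and L = 8 feeding links.
C = L / (S(S−1)) = 8 / 42 = 0.1905 ≈ 0.190.

C = 0.190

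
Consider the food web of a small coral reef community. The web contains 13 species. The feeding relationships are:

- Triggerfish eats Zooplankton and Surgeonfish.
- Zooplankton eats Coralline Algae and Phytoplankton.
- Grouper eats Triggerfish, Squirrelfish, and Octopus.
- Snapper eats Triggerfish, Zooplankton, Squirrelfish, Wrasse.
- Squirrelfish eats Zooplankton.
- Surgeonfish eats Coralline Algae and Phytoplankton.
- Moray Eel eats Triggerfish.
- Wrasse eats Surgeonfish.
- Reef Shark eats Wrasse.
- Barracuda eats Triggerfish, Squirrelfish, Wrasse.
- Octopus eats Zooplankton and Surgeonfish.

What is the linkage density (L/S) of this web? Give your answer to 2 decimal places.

L/S = 1.69

There are L = 22 links among S = 13 species.
L/S = 22/13 = 1.6923 ≈ 1.69.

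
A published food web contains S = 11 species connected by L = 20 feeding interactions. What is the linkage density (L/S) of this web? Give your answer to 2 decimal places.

L/S = 1.82

There are L = 20 links among S = 11 species.
L/S = 20/11 = 1.8182 ≈ 1.82.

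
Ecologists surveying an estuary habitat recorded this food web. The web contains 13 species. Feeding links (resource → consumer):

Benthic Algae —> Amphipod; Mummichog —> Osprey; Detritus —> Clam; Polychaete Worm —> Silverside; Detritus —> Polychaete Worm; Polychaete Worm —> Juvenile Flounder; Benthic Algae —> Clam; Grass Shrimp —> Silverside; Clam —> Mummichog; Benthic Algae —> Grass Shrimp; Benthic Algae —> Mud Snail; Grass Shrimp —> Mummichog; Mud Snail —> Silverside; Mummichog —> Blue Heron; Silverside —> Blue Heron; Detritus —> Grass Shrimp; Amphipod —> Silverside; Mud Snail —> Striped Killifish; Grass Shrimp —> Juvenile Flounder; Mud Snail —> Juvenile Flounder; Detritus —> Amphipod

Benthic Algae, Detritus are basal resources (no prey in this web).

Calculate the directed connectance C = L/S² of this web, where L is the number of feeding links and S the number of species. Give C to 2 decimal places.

C = 0.12

The web has S = 13 species and L = 21 feeding links.
C = L / S² = 21 / 169 = 0.1243 ≈ 0.12.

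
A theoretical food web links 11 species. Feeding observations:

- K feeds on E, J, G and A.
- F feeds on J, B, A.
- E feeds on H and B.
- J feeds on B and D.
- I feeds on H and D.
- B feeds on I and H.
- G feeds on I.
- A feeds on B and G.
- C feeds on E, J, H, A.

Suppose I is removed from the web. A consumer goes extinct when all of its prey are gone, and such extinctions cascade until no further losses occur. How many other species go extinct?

1

Remove I.
Round 1: G (all prey gone) → extinct.
No further losses. Total secondary extinctions: 1.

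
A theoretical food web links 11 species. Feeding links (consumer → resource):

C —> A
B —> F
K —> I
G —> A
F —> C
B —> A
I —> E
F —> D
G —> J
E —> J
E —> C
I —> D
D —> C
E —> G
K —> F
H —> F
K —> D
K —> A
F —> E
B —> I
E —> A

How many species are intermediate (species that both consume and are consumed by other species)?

6

Intermediate species (has both prey and predators): C, G, D, E, F, I.
Count: 6.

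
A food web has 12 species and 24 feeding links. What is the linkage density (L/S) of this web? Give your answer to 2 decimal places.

There are L = 24 links among S = 12 species.
L/S = 24/12 = 2.0000 ≈ 2.00.

L/S = 2.00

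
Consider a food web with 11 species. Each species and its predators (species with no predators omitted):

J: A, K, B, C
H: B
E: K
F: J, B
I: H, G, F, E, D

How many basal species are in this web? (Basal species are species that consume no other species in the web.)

Basal species (no prey listed): I.
Count: 1.

1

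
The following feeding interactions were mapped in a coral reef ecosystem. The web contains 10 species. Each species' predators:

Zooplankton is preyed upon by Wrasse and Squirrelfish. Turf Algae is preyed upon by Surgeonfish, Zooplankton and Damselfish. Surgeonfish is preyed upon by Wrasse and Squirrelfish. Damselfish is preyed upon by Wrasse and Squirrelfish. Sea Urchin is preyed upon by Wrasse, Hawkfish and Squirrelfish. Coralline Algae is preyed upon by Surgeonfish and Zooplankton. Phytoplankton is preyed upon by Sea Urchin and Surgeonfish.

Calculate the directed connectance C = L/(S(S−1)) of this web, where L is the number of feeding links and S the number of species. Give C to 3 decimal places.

The web has S = 10 species and L = 16 feeding links.
C = L / (S(S−1)) = 16 / 90 = 0.1778 ≈ 0.178.

C = 0.178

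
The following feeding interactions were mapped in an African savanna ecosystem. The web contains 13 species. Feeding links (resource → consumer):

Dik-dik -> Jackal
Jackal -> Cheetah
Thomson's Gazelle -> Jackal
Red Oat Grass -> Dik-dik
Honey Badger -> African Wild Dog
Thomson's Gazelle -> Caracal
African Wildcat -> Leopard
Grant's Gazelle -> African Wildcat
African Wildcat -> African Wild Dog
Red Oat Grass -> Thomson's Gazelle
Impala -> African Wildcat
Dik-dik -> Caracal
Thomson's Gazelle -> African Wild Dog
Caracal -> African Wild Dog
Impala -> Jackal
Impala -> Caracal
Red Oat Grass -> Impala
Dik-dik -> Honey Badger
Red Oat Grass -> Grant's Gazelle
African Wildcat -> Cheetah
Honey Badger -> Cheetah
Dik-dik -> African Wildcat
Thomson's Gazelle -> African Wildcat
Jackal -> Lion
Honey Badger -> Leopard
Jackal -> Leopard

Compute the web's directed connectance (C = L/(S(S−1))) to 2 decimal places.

C = 0.17

The web has S = 13 species and L = 26 feeding links.
C = L / (S(S−1)) = 26 / 156 = 0.1667 ≈ 0.17.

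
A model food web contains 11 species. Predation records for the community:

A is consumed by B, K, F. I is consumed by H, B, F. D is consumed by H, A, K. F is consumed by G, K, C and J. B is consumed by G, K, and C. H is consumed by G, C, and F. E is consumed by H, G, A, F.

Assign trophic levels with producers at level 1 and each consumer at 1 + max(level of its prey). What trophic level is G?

Trophic level 4

D is a producer → level 1.
A eats D (level 1); other prey at levels: E 1 → level 2.
F eats A (level 2); other prey at levels: I 1, E 1, H 2 → level 3.
G eats F (level 3); other prey at levels: E 1, H 2, B 3 → level 4.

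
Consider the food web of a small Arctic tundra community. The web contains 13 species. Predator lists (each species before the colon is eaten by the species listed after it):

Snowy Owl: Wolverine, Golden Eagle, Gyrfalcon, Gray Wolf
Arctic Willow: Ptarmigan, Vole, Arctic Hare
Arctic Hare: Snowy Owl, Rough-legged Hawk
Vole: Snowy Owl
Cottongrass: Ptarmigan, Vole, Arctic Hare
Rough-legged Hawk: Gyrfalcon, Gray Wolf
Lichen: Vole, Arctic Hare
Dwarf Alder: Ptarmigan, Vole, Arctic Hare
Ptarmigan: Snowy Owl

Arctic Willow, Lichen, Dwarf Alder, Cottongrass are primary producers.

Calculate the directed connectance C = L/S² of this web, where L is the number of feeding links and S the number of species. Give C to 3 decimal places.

C = 0.124

The web has S = 13 species and L = 21 feeding links.
C = L / S² = 21 / 169 = 0.1243 ≈ 0.124.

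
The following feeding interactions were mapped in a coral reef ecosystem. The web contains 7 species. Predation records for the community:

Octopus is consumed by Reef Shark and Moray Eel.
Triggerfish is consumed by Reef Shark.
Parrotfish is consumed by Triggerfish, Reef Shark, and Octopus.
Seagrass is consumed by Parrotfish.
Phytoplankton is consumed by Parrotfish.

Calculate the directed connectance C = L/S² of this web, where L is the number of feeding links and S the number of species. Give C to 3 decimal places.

The web has S = 7 species and L = 8 feeding links.
C = L / S² = 8 / 49 = 0.1633 ≈ 0.163.

C = 0.163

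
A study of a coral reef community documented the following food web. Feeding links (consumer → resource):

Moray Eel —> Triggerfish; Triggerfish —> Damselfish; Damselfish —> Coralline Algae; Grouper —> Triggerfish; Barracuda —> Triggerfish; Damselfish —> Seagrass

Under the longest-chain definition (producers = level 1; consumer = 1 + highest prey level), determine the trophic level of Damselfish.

Trophic level 2

Coralline Algae is a producer → level 1.
Damselfish eats Coralline Algae (level 1); other prey at levels: Seagrass 1 → level 2.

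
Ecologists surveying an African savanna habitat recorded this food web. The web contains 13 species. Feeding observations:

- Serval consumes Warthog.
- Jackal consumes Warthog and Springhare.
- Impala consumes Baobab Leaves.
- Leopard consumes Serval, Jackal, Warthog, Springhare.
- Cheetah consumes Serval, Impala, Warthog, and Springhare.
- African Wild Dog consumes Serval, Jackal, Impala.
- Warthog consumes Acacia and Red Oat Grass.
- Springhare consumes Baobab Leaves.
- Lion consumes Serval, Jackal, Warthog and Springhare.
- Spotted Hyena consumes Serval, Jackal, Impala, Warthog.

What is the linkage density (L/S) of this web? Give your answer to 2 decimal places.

L/S = 2.00

There are L = 26 links among S = 13 species.
L/S = 26/13 = 2.0000 ≈ 2.00.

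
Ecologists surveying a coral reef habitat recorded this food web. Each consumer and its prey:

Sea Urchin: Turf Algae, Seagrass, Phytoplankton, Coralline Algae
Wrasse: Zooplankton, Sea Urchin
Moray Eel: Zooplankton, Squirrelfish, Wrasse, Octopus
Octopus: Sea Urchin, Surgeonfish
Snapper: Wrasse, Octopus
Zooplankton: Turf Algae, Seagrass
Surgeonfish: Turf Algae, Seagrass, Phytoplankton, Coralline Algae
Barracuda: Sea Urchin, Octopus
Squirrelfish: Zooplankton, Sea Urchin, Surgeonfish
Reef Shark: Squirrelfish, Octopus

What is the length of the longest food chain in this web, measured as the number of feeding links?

One longest chain: Turf Algae → Sea Urchin → Octopus → Reef Shark.
It has 4 species and 3 links.

3 links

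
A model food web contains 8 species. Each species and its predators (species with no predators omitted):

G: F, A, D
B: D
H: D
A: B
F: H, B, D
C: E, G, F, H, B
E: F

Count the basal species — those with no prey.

Basal species (no prey listed): C.
Count: 1.

1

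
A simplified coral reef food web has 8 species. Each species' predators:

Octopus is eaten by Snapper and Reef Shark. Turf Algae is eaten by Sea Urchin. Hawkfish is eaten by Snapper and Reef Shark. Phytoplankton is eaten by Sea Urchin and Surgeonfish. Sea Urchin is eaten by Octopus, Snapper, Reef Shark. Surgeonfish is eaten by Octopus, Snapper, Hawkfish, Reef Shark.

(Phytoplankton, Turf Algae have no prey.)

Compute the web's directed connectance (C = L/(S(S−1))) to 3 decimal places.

C = 0.250

The web has S = 8 species and L = 14 feeding links.
C = L / (S(S−1)) = 14 / 56 = 0.2500 ≈ 0.250.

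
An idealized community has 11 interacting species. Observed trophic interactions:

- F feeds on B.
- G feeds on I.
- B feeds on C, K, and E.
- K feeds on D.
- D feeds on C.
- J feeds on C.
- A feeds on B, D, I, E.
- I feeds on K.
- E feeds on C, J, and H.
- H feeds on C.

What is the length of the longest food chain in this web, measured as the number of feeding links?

One longest chain: C → D → K → I → G.
It has 5 species and 4 links.

4 links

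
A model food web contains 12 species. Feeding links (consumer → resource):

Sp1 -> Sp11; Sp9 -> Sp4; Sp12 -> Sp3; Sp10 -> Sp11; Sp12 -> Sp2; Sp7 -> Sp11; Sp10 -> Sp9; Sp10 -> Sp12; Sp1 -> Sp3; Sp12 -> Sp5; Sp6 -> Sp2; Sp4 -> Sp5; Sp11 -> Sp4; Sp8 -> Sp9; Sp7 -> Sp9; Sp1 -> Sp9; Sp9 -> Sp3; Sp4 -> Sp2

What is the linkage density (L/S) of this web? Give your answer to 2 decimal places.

There are L = 18 links among S = 12 species.
L/S = 18/12 = 1.5000 ≈ 1.50.

L/S = 1.50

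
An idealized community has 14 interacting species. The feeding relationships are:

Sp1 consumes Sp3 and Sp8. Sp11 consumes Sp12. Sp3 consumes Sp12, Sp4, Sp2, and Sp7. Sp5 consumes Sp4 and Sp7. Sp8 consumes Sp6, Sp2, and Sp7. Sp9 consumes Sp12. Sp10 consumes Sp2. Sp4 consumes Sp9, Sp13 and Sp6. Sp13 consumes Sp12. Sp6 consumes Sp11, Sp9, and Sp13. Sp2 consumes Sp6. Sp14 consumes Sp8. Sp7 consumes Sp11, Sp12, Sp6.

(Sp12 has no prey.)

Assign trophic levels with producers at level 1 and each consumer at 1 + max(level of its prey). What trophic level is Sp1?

Trophic level 6

Sp12 is a producer → level 1.
Sp9 eats Sp12 → level 2.
Sp6 eats Sp9 (level 2); other prey at levels: Sp11 2, Sp13 2 → level 3.
Sp2 eats Sp6 → level 4.
Sp8 eats Sp2 (level 4); other prey at levels: Sp6 3, Sp7 4 → level 5.
Sp1 eats Sp8 (level 5); other prey at levels: Sp3 5 → level 6.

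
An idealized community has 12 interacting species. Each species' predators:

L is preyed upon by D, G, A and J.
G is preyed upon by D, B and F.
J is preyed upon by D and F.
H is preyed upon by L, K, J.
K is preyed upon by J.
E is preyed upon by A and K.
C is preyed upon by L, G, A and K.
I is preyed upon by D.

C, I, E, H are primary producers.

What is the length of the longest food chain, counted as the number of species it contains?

One longest chain: C → L → G → F.
It has 4 species and 3 links.

4 species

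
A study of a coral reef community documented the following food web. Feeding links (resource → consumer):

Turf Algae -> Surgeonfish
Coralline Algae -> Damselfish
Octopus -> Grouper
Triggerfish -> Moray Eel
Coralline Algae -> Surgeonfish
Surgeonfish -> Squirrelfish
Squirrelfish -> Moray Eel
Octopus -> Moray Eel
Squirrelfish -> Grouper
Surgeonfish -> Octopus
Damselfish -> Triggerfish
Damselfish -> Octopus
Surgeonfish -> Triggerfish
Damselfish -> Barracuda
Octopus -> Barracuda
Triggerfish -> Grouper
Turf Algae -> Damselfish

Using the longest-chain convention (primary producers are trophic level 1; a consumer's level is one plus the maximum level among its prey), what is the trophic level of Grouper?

Trophic level 4

Coralline Algae is a producer → level 1.
Surgeonfish eats Coralline Algae (level 1); other prey at levels: Turf Algae 1 → level 2.
Triggerfish eats Surgeonfish (level 2); other prey at levels: Damselfish 2 → level 3.
Grouper eats Triggerfish (level 3); other prey at levels: Octopus 3, Squirrelfish 3 → level 4.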